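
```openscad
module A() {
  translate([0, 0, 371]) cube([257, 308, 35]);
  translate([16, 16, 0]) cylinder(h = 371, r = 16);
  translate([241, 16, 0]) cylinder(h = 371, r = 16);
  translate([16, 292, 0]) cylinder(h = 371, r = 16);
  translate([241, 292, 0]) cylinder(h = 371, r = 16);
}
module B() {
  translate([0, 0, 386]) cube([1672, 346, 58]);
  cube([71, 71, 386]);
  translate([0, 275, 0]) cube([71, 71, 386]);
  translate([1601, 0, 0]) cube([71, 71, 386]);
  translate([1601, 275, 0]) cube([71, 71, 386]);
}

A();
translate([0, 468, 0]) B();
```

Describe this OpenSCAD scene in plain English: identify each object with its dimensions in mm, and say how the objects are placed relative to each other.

A is a simple wooden stool: a rectangular seat 257 mm (x) by 308 mm (y), 35 mm thick, top face at z = 406 mm, on four round legs, each 32 mm in diameter. The legs rest on z = 0, each leg's axis is inset half a diameter from the nearest pair of seat edges (so the leg's bounding box is flush with the corner).

B is a long wooden bench with a 1672 mm (x) × 346 mm (y) seat, 58 mm thick, its top surface 444 mm above the floor. Four 71 mm square legs at the seat corners, flush with the edges, run from z = 0 to the seat underside.

The bench is on the floor beside the stool on its +y side.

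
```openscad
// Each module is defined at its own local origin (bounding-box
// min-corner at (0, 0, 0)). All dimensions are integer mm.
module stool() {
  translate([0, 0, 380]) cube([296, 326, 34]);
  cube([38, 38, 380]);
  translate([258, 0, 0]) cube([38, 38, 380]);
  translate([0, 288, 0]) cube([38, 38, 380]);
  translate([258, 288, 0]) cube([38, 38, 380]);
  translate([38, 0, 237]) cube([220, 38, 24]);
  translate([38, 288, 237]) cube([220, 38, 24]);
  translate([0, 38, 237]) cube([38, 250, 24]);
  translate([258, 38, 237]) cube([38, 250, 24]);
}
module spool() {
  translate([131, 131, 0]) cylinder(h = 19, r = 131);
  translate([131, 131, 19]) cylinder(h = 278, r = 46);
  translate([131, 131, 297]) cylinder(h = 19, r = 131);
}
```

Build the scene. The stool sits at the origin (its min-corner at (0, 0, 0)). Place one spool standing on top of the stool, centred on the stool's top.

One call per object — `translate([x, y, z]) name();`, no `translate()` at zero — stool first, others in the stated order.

stool();
translate([17, 32, 414]) spool();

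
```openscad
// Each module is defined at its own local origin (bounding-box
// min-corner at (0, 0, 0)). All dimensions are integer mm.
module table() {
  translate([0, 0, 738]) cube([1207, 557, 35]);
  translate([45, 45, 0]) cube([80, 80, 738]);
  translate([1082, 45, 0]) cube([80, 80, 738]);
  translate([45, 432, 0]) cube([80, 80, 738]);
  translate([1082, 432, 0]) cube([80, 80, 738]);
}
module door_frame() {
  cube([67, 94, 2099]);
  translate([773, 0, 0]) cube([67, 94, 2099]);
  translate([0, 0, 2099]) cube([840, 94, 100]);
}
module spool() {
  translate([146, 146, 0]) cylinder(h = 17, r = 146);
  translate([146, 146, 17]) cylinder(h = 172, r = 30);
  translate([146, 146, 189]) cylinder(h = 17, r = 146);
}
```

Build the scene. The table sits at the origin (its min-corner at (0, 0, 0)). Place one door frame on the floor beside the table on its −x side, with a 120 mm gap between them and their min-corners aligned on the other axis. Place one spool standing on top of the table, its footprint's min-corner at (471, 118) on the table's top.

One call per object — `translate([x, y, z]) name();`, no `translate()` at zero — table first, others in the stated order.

table();
translate([-960, 0, 0]) door_frame();
translate([471, 118, 773]) spool();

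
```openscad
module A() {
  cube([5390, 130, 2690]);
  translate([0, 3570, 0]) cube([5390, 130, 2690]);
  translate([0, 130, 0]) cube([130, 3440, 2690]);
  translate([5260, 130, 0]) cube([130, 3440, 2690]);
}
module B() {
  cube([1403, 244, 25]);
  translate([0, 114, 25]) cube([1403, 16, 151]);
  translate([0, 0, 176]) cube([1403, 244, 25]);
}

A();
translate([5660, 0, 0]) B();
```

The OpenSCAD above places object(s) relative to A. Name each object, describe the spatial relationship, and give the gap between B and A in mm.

A is a house frame. B is an I-beam. The I-beam is on the floor beside the house frame on its +x side. The gap between the I-beam and the house frame is 270 mm.

The I-beam's nearest face is 270 mm from the house frame's +x face.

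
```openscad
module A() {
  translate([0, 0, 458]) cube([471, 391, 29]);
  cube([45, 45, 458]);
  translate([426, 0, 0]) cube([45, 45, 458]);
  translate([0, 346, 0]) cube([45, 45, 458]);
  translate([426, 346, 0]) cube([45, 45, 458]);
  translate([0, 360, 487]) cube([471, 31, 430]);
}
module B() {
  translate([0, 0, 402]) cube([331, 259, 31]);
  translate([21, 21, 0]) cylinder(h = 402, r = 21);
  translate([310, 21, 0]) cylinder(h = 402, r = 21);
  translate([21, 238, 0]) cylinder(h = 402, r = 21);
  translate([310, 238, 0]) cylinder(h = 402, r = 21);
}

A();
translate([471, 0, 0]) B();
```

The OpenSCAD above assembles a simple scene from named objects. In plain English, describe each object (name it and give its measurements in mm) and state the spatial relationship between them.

A is a chair. The seat is a 471×391×29 mm slab with its top at z = 487 mm, on four 45×45 mm corner legs (flush with the seat edges, standing on z = 0). A flat backrest 31 mm thick, 430 mm tall, spans the full seat width and rises from the seat top along its +y edge, rear face flush with the rear of the seat.

B is a simple wooden stool: a rectangular seat 331 mm (x) by 259 mm (y), 31 mm thick, top face at z = 433 mm, on four round legs, each 42 mm in diameter. The legs rest on z = 0, each leg's axis is inset half a diameter from the nearest pair of seat edges (so the leg's bounding box is flush with the corner).

The stool is against the chair's +x side, with their −y faces flush.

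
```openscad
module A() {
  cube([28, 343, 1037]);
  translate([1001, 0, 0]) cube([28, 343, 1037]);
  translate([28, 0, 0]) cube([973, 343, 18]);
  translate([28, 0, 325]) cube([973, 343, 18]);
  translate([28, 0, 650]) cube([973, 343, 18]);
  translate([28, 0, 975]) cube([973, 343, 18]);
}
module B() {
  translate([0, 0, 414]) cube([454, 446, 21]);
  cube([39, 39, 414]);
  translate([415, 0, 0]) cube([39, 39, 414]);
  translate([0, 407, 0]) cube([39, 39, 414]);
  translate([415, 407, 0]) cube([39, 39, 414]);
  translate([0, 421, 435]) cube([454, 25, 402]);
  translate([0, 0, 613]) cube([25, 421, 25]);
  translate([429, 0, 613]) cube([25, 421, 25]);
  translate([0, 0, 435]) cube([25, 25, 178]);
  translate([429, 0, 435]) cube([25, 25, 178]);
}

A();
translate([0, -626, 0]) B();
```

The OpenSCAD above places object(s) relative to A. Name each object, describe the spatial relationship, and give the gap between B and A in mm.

The chair's nearest face is 180 mm from the bookshelf's −y face.

A is a bookshelf. B is a chair. The chair is on the floor beside the bookshelf on its −y side. The gap between the chair and the bookshelf is 180 mm.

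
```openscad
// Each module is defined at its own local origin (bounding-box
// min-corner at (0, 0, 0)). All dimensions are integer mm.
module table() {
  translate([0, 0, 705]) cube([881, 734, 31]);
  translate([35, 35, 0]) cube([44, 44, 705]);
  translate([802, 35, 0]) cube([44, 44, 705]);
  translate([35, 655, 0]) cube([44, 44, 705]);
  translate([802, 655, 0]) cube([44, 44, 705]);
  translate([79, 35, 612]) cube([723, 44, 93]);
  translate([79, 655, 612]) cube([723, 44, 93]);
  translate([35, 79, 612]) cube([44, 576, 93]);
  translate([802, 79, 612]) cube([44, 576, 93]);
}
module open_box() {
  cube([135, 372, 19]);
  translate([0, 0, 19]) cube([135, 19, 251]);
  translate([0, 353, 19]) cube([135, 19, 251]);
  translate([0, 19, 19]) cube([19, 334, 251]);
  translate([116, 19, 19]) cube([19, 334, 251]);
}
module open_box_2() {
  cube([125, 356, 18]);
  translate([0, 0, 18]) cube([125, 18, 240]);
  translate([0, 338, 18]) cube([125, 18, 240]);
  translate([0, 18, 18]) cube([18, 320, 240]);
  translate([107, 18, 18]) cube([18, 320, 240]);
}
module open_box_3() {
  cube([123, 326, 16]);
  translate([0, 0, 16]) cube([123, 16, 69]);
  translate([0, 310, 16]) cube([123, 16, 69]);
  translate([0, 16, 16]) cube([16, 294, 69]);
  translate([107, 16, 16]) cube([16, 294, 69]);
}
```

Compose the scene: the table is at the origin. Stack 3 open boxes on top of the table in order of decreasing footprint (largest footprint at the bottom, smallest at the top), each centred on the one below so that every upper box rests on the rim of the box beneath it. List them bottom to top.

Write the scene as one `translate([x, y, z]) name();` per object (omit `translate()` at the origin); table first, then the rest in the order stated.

table();
translate([373, 181, 736]) open_box();
translate([378, 189, 1006]) open_box_2();
translate([379, 204, 1264]) open_box_3();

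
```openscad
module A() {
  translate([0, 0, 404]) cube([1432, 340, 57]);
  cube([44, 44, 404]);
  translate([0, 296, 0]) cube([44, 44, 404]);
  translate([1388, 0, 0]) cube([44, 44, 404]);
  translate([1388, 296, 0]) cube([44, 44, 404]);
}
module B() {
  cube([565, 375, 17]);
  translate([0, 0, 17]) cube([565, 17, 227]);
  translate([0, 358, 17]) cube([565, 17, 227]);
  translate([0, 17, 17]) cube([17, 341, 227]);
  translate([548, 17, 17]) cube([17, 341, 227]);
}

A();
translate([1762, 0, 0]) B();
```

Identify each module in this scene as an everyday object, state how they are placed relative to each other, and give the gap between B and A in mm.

A is a bench. B is an open box. The open box is on the floor beside the bench on its +x side. The gap between the open box and the bench is 330 mm.

The open box's nearest face is 330 mm from the bench's +x face.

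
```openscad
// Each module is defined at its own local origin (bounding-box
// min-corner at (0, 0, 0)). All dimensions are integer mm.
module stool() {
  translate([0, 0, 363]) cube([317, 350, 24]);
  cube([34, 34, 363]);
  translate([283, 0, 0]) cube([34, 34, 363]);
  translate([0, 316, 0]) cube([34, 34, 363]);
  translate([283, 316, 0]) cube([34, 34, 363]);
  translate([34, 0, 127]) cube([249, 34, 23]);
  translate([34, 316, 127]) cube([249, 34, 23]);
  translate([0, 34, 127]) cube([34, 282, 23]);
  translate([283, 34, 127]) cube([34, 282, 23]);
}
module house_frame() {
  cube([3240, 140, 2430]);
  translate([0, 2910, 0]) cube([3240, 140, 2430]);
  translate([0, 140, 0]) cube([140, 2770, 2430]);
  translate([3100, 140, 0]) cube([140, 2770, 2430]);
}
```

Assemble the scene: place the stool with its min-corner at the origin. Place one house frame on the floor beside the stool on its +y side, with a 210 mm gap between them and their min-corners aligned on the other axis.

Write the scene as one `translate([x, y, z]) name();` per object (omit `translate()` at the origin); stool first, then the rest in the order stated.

stool();
translate([0, 560, 0]) house_frame();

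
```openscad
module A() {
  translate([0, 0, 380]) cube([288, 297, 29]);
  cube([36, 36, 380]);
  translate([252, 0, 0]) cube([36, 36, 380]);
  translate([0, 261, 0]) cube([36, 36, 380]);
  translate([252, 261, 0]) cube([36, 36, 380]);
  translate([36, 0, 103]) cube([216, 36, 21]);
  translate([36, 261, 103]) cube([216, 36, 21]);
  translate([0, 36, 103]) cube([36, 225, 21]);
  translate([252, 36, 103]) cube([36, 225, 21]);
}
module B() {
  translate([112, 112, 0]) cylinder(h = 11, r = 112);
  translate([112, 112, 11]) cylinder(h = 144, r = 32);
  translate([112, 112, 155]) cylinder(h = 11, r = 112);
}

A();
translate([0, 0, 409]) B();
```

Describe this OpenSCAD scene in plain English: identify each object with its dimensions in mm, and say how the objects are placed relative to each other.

A is a simple wooden stool: a rectangular seat 288 mm (x) by 297 mm (y), 29 mm thick, top face at z = 409 mm, on four square legs, each 36×36 mm in cross-section. The legs rest on z = 0, each flush with a corner of the seat. Four stretchers, 36 mm wide and 21 mm tall, connect adjacent legs with their undersides at z = 103 mm, each running between the inner faces of the legs it joins and aligned with the legs' outer faces on the other axis.

B is a spool: two coaxial disc flanges of radius 112 mm and thickness 11 mm, joined by a core cylinder of radius 32 mm and height 144 mm. The lower flange rests on z = 0 and the three cylinders share a vertical axis.

The spool is on top of the stool.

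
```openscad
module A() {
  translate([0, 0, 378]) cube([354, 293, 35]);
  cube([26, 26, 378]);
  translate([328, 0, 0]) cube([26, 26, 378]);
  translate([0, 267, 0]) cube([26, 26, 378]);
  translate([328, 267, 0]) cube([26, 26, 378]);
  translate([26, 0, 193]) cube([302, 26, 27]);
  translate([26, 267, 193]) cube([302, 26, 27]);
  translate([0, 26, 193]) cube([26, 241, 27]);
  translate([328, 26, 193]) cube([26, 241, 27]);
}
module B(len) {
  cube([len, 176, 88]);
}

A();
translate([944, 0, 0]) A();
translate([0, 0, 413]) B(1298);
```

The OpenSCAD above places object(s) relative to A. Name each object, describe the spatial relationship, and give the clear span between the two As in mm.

A is a stool. B is a beam. A beam spans the tops of two stools. The clear span between the two stools is 590 mm.

Second stool starts at x = 944; first ends at x = 354; clear span = 944 − 354 = 590 mm.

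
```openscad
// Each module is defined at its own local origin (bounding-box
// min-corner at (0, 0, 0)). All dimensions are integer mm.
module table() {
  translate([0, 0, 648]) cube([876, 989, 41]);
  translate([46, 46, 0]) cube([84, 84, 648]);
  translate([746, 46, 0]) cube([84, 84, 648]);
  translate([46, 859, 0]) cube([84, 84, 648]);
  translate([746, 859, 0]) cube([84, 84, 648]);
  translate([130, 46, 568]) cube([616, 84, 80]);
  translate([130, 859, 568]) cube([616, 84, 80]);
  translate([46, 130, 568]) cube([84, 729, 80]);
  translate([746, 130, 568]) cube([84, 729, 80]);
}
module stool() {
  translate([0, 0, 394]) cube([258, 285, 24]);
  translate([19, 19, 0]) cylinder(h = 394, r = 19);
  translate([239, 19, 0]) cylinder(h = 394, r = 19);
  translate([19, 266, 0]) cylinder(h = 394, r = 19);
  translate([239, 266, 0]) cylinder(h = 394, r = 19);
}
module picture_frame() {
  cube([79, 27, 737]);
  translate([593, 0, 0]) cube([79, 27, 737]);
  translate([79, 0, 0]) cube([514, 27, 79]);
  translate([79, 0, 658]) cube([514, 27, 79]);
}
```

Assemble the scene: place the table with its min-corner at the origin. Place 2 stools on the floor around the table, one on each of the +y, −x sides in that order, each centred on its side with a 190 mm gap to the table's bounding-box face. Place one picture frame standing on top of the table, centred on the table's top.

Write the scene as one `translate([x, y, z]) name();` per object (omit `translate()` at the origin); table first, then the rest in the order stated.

table();
translate([309, 1179, 0]) stool();
translate([-448, 352, 0]) stool();
translate([102, 481, 689]) picture_frame();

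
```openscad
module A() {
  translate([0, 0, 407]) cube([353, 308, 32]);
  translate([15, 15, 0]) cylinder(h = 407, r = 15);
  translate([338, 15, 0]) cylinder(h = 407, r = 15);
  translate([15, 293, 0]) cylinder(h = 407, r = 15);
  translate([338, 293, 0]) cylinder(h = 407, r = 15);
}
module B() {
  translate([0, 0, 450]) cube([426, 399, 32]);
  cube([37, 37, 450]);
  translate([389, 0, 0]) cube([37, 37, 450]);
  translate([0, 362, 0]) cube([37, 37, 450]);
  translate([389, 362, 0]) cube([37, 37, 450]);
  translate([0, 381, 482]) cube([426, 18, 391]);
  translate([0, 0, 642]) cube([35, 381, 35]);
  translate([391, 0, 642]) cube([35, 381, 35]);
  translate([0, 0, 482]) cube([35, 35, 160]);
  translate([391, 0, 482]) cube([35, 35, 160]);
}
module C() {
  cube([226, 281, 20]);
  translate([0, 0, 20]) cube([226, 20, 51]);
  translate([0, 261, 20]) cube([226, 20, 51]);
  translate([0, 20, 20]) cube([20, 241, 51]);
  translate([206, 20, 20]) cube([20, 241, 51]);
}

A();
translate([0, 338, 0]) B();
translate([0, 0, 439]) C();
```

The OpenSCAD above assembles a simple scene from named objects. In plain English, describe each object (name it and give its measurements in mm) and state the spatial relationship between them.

A is a four-legged stool. The seat is a 353×308×32 mm slab whose top surface is at z = 439 mm; four round legs, each 30 mm in diameter, run from the floor (z = 0) to the underside of the seat, each leg's axis is inset half a diameter from the nearest pair of seat edges (so the leg's bounding box is flush with the corner).

B is a chair. The seat is a 426×399×32 mm slab with its top at z = 482 mm, on four 37×37 mm corner legs (flush with the seat edges, standing on z = 0). A flat backrest 18 mm thick, 391 mm tall, spans the full seat width and rises from the seat top along its +y edge, rear face flush with the rear of the seat. Two armrests of 35×35 mm section run along each side from the seat's front edge to the front of the backrest, top faces 195 mm above the seat top and outer faces flush with the seat's x-edges; a 35×35 mm post under the front of each armrest stands on the seat at the front corner.

C is an open-topped rectangular box: outside dimensions 226×281×71 mm, with a uniform wall and base thickness of 20 mm. The base is a full 226×281 slab on the floor; four walls sit on top of the base. The front and back walls (the −y and +y sides) span the full width; the two side walls fit between them.

The chair is on the floor beside the stool on its +y side. The open box is on top of the stool.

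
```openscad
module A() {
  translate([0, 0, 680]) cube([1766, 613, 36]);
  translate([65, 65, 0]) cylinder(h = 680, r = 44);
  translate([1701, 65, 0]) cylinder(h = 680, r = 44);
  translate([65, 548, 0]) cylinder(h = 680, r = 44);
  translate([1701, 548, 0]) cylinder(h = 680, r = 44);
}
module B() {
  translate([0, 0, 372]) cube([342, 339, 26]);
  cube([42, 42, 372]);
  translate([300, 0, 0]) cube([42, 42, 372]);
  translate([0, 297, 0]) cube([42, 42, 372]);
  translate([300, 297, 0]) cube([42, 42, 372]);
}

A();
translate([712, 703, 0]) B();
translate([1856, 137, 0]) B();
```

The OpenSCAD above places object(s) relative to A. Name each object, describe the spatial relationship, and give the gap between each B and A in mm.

A is a table. B is a stool. Two stools sit around the table at the +y, +x sides. The gap between each stool and the table is 90 mm.

Each stool's nearest face is 90 mm from the table's bounding box.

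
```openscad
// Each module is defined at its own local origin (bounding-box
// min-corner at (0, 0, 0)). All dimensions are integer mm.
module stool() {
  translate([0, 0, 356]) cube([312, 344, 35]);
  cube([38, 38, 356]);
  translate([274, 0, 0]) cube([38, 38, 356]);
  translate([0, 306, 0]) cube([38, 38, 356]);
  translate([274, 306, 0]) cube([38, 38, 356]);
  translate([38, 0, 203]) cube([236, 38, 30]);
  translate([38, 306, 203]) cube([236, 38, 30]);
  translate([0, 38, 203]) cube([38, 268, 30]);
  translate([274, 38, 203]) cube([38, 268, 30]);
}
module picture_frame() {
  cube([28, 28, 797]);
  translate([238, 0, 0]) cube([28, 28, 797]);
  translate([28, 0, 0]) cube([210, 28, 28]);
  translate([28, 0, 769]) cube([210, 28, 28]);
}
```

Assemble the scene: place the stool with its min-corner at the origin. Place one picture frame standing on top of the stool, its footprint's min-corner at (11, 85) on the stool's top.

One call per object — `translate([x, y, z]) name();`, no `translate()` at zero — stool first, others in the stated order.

stool();
translate([11, 85, 391]) picture_frame();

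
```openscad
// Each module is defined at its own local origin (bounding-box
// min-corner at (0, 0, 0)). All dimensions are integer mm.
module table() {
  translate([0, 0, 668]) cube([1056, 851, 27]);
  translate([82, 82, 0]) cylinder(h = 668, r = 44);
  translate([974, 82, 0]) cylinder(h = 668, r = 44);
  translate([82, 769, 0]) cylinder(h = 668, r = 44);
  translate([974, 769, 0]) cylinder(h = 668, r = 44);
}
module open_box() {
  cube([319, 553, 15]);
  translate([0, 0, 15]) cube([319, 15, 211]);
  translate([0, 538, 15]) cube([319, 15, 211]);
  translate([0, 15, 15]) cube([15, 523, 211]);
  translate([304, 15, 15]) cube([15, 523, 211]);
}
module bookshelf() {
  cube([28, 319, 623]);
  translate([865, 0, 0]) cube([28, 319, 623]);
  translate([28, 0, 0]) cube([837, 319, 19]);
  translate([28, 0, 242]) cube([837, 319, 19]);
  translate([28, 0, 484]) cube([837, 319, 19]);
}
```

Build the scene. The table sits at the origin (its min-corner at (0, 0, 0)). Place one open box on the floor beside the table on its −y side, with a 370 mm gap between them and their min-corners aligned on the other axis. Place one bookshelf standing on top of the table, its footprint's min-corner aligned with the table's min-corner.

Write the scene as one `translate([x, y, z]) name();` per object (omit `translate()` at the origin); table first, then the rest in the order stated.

table();
translate([0, -923, 0]) open_box();
translate([0, 0, 695]) bookshelf();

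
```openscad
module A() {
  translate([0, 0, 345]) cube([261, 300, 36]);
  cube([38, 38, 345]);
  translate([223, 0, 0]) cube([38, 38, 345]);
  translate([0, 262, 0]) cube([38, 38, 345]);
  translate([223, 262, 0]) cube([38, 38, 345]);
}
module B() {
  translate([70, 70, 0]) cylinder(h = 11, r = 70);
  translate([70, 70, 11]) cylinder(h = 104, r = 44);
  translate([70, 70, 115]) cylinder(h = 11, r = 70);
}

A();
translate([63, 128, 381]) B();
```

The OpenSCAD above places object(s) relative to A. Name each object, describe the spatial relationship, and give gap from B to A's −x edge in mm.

The spool's min-x is at 63; the stool's min-x is 0; gap = 63 mm.

A is a stool. B is a spool. The spool is on top of the stool. The gap from the spool to the stool's −x edge is 63 mm.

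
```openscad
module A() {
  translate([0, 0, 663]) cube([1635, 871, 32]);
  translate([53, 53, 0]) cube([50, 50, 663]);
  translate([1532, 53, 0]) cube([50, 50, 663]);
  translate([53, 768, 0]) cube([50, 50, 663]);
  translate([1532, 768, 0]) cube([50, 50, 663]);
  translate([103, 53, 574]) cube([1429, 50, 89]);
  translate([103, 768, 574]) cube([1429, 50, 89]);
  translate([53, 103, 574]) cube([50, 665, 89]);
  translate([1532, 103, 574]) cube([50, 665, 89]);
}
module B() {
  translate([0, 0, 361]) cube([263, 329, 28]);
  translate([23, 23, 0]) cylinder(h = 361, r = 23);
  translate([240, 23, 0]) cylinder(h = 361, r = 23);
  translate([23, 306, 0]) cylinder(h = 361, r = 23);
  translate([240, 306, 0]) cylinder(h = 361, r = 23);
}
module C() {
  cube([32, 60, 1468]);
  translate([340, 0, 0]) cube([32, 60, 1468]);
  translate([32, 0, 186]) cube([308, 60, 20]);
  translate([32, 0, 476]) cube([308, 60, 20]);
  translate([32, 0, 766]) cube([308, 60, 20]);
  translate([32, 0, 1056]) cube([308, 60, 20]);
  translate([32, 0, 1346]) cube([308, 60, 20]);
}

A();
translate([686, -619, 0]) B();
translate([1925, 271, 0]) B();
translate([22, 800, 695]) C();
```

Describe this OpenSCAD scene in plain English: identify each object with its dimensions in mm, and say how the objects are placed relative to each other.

A is a rectangular dining table. The top is 1635×871×32 mm with its upper surface at z = 695 mm. It stands on four 50×50 mm square legs, each inset 53 mm from the nearest pair of top edges, running from the floor to the underside of the top. Four apron rails, 50 mm thick and 89 mm tall, run between adjacent legs with their top edges flush with the underside of the top and their outer faces flush with the legs' outer faces.

B is a simple wooden stool: a rectangular seat 263 mm (x) by 329 mm (y), 28 mm thick, top face at z = 389 mm, on four round legs, each 46 mm in diameter. The legs rest on z = 0, each leg's axis is inset half a diameter from the nearest pair of seat edges (so the leg's bounding box is flush with the corner).

C is a wooden ladder with two side rails of 32×60 mm section and 1468 mm height, set 372 mm apart overall. Between them run 5 rectangular rungs (60 mm deep, 20 mm thick), front faces flush with the rails' −y face. The bottom of the first rung is 186 mm above the floor and each subsequent rung is 290 mm higher than the one below.

Two stools sit around the table at the −y, +x sides. The ladder is on top of the table.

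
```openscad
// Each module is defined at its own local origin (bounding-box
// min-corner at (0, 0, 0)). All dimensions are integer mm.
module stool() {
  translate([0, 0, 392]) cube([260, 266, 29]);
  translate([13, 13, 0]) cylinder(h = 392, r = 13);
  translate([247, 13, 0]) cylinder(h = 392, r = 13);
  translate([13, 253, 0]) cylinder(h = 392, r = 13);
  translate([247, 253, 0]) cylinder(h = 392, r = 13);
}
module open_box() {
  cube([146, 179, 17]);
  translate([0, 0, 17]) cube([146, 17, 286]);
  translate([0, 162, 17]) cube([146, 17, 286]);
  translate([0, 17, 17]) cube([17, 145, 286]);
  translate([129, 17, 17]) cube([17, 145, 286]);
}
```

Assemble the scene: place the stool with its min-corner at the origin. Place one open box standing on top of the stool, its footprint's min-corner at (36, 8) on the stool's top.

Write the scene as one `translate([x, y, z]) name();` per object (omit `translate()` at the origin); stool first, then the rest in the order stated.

stool();
translate([36, 8, 421]) open_box();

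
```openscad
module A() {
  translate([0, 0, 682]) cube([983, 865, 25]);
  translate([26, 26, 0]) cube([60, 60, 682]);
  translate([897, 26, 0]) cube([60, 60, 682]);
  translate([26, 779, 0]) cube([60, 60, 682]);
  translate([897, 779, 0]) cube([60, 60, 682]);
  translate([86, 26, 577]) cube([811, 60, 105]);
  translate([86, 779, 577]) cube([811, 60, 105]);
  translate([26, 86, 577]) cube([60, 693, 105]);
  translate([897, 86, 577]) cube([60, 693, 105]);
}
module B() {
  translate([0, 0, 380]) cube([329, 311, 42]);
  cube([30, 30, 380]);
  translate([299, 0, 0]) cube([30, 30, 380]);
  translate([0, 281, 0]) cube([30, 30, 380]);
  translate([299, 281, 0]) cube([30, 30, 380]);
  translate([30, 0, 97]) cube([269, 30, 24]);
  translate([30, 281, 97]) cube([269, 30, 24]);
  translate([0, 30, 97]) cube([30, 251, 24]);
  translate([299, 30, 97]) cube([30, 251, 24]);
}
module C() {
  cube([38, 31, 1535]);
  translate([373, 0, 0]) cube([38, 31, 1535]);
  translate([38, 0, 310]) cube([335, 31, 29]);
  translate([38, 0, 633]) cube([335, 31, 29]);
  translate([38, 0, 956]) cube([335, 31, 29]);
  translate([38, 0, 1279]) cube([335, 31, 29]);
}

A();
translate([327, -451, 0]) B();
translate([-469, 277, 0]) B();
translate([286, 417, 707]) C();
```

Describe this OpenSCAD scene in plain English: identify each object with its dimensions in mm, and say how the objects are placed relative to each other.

A is a table: top 983 mm (x) × 865 mm (y), 25 mm thick, upper face at z = 707 mm, on four 60×60 mm square legs, each inset 26 mm from the nearest pair of top edges, running from z = 0 to the bottom of the top. Four apron rails, 60 mm thick and 105 mm tall, run between adjacent legs with their top edges flush with the underside of the top and their outer faces flush with the legs' outer faces.

B is a simple wooden stool: a rectangular seat 329 mm (x) by 311 mm (y), 42 mm thick, top face at z = 422 mm, on four square legs, each 30×30 mm in cross-section. The legs rest on z = 0, each flush with a corner of the seat. Four stretchers, 30 mm wide and 24 mm tall, connect adjacent legs with their undersides at z = 97 mm, each running between the inner faces of the legs it joins and aligned with the legs' outer faces on the other axis.

C is a straight ladder. Two 38×31 mm vertical rails, 1535 mm tall, stand 411 mm apart (outside-to-outside) with their front faces coplanar on the −y side. 4 rungs, each 31 mm deep and 29 mm tall, span between the inner faces of the rails, front faces flush with the rails. The lowest rung's underside is at z = 310 mm and rungs are spaced 323 mm apart (underside to underside).

Two stools sit around the table at the −y, −x sides. The ladder is on top of the table, centred.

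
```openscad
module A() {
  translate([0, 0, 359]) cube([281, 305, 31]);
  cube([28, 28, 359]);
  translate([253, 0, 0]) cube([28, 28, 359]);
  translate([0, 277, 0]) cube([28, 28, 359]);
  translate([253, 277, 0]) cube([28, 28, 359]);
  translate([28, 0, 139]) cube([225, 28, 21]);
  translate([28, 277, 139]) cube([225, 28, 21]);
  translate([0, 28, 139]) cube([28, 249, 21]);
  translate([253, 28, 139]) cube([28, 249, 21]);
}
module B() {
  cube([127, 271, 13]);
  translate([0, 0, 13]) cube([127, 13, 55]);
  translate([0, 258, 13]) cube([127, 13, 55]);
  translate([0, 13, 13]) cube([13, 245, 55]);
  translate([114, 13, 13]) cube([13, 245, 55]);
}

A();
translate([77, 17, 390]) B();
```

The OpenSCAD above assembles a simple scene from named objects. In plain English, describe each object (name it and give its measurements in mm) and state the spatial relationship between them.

A is a four-legged stool. The seat is 281×305 mm, 31 mm thick, top at z = 390 mm. It stands on four square legs, each 28×28 mm in cross-section, from z = 0 to the seat underside, each flush with a corner of the seat. Four stretchers, 28 mm wide and 21 mm tall, connect adjacent legs with their undersides at z = 139 mm, each running between the inner faces of the legs it joins and aligned with the legs' outer faces on the other axis.

B is an open-topped rectangular box: outside dimensions 127×271×68 mm, with a uniform wall and base thickness of 13 mm. The base is a full 127×271 slab on the floor; four walls sit on top of the base. The front and back walls (the −y and +y sides) span the full width; the two side walls fit between them.

The open box is on top of the stool, centred.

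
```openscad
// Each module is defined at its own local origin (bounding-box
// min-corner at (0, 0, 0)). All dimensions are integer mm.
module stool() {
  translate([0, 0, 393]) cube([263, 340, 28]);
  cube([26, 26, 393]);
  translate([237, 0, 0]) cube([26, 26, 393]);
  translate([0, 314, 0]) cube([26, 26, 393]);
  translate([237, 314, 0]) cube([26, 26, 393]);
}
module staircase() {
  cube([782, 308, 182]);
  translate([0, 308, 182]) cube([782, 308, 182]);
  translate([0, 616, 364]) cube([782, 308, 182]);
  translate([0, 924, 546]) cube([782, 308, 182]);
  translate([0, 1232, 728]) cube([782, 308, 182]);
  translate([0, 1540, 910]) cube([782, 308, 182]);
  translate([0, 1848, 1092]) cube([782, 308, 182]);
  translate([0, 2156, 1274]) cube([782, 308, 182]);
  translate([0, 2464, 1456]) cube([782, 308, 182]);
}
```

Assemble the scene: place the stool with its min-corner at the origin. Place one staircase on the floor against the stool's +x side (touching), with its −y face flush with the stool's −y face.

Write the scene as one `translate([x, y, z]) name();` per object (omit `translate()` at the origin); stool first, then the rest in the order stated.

stool();
translate([263, 0, 0]) staircase();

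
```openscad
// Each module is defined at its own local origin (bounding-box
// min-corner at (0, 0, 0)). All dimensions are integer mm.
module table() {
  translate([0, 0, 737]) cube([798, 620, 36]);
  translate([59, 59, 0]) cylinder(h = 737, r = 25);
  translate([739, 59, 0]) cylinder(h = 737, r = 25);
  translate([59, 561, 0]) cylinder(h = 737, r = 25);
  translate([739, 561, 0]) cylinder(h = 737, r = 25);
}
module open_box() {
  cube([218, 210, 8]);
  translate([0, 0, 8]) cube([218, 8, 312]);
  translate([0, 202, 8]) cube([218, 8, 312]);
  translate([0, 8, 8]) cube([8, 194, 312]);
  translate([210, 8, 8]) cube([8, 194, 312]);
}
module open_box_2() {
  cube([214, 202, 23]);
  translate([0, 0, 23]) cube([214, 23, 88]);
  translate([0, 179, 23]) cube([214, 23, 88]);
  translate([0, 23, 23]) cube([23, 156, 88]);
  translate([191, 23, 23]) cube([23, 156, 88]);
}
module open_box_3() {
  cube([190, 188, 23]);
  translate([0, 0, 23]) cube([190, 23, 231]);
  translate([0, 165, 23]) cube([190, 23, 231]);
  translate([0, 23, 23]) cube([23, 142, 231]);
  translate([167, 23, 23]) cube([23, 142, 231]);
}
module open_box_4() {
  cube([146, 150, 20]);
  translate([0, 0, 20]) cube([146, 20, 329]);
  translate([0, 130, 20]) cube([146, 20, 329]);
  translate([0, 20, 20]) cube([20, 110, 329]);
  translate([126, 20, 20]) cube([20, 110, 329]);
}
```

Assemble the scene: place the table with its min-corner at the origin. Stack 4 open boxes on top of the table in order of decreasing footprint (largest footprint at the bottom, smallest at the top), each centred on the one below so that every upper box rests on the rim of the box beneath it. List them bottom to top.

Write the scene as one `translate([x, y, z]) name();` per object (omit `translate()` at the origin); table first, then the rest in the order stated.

table();
translate([290, 205, 773]) open_box();
translate([292, 209, 1093]) open_box_2();
translate([304, 216, 1204]) open_box_3();
translate([326, 235, 1458]) open_box_4();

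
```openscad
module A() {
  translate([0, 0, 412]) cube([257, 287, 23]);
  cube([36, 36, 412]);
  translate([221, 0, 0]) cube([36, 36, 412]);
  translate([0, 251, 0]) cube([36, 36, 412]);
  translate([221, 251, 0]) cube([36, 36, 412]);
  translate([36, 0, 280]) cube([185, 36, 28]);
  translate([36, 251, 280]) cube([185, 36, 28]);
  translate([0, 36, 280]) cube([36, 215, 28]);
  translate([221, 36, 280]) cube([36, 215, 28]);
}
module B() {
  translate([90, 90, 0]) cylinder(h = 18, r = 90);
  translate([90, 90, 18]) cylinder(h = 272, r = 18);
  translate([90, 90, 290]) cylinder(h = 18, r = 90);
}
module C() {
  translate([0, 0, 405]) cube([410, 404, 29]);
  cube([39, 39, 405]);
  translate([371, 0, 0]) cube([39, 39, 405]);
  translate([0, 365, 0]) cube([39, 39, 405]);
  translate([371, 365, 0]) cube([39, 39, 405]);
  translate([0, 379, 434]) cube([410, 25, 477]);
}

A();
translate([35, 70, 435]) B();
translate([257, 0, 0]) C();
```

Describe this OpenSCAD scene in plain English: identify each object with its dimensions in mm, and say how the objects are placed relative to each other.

A is a four-legged stool. The seat is 257×287 mm, 23 mm thick, top at z = 435 mm. It stands on four square legs, each 36×36 mm in cross-section, from z = 0 to the seat underside, each flush with a corner of the seat. Four stretchers, 36 mm wide and 28 mm tall, connect adjacent legs with their undersides at z = 280 mm, each running between the inner faces of the legs it joins and aligned with the legs' outer faces on the other axis.

B is a spool: two coaxial disc flanges of radius 90 mm and thickness 18 mm, joined by a core cylinder of radius 18 mm and height 272 mm. The lower flange rests on z = 0 and the three cylinders share a vertical axis.

C is a chair. The seat is a 410×404×29 mm slab with its top at z = 434 mm, on four 39×39 mm corner legs (flush with the seat edges, standing on z = 0). A flat backrest 25 mm thick, 477 mm tall, spans the full seat width and rises from the seat top along its +y edge, rear face flush with the rear of the seat.

The spool is on top of the stool. The chair is against the stool's +x side, with their −y faces flush.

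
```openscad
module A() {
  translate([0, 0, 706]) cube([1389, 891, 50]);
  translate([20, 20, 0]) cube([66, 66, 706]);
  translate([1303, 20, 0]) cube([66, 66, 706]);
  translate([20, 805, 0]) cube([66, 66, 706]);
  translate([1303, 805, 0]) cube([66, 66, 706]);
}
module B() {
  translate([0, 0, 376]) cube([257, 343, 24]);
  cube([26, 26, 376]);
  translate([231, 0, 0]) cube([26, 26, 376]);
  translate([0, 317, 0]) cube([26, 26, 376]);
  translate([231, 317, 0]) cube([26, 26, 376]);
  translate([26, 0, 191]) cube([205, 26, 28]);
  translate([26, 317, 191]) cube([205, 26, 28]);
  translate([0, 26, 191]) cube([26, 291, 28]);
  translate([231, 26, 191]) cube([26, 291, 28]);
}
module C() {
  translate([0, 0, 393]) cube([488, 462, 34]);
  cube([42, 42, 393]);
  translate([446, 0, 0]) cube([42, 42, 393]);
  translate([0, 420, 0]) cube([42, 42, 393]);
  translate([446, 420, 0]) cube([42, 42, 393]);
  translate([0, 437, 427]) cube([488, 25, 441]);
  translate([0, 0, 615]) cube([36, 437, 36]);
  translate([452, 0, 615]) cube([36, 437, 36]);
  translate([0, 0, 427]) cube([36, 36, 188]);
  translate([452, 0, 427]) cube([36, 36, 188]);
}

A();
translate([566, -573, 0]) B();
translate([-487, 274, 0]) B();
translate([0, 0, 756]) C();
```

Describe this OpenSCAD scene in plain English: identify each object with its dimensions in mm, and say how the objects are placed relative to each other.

A is a table with a 1389×891 mm rectangular top, 50 mm thick, top surface at z = 756 mm, supported by four 66×66 mm square legs, each inset 20 mm from the nearest pair of top edges, running from the floor.

B is a simple wooden stool: a rectangular seat 257 mm (x) by 343 mm (y), 24 mm thick, top face at z = 400 mm, on four square legs, each 26×26 mm in cross-section. The legs rest on z = 0, each flush with a corner of the seat. Four stretchers, 26 mm wide and 28 mm tall, connect adjacent legs with their undersides at z = 191 mm, each running between the inner faces of the legs it joins and aligned with the legs' outer faces on the other axis.

C is a chair. The seat is a 488×462×34 mm slab with its top at z = 427 mm, on four 42×42 mm corner legs (flush with the seat edges, standing on z = 0). A flat backrest 25 mm thick, 441 mm tall, spans the full seat width and rises from the seat top along its +y edge, rear face flush with the rear of the seat. Two armrests of 36×36 mm section run along each side from the seat's front edge to the front of the backrest, top faces 224 mm above the seat top and outer faces flush with the seat's x-edges; a 36×36 mm post under the front of each armrest stands on the seat at the front corner.

Two stools sit around the table at the −y, −x sides. The chair is on top of the table.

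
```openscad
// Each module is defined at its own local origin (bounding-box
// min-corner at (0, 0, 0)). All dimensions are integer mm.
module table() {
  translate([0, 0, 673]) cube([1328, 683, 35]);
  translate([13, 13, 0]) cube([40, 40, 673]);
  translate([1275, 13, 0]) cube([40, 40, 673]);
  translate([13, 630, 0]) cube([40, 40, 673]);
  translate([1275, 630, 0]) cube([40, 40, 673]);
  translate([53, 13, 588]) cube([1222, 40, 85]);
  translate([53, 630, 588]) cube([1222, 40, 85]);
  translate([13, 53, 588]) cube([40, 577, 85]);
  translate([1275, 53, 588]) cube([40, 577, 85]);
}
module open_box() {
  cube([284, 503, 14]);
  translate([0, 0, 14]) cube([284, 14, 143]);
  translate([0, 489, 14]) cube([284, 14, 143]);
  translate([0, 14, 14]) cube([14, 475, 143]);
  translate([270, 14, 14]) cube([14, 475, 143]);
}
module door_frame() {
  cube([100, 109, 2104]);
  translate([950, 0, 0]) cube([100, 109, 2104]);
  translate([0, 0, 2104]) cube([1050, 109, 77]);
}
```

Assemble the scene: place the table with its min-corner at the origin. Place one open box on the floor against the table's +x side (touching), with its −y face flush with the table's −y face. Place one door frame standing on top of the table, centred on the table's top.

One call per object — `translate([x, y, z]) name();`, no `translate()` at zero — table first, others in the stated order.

table();
translate([1328, 0, 0]) open_box();
translate([139, 287, 708]) door_frame();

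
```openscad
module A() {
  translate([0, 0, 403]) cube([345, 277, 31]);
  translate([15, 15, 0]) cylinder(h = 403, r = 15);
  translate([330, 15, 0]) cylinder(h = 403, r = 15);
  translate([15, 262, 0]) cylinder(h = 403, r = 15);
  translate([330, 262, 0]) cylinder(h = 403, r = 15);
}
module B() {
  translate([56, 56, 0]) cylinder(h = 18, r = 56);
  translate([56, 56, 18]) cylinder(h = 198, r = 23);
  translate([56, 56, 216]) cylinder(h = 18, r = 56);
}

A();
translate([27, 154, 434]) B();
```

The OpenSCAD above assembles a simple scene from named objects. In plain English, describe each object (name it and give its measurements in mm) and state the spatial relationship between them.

A is a simple wooden stool: a rectangular seat 345 mm (x) by 277 mm (y), 31 mm thick, top face at z = 434 mm, on four round legs, each 30 mm in diameter. The legs rest on z = 0, each leg's axis is inset half a diameter from the nearest pair of seat edges (so the leg's bounding box is flush with the corner).

B is a spool: two coaxial disc flanges of radius 56 mm and thickness 18 mm, joined by a core cylinder of radius 23 mm and height 198 mm. The lower flange rests on z = 0 and the three cylinders share a vertical axis.

The spool is on top of the stool.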